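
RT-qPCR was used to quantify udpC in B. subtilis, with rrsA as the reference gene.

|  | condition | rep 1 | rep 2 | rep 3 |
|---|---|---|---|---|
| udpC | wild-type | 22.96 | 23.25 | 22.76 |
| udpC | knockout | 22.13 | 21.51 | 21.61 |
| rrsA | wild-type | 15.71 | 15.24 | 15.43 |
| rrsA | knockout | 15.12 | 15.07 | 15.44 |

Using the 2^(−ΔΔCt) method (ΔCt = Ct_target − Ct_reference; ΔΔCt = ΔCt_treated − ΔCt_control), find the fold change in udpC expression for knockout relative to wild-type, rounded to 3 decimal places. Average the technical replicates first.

1.986

Mean Ct: udpC wild-type 22.990; udpC knockout 21.750; rrsA wild-type 15.460; rrsA knockout 15.210
ΔCt(wild-type) = 22.990 − 15.460 = 7.530
ΔCt(knockout) = 21.750 − 15.210 = 6.540
ΔΔCt = 6.540 − 7.530 = -0.990
Fold change = 2^(−(-0.990)) = 2^0.990 = 1.9862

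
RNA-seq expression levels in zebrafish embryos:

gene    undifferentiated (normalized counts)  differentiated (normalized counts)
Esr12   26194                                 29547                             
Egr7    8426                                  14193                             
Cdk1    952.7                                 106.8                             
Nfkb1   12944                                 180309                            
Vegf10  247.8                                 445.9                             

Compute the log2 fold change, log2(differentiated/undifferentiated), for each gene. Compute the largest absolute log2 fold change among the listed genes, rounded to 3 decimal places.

log2(29547/26194) = 0.174  (Esr12)
log2(14193/8426) = 0.752  (Egr7)
log2(106.8/952.7) = -3.157  (Cdk1)
log2(180309/12944) = 3.800  (Nfkb1)
log2(445.9/247.8) = 0.848  (Vegf10)
The largest magnitude belongs to Nfkb1.

3.800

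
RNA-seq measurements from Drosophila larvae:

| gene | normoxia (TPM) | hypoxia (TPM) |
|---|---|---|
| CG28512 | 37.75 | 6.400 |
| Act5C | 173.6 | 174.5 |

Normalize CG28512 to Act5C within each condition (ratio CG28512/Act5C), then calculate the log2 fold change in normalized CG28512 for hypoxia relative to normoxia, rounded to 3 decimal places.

-2.568

CG28512/Act5C (normoxia) = 37.75 / 173.6 = 0.21745
CG28512/Act5C (hypoxia) = 6.400 / 174.5 = 0.036676
Fold change = 0.036676 / 0.21745 = 0.1687
log2(0.1687) = -2.5678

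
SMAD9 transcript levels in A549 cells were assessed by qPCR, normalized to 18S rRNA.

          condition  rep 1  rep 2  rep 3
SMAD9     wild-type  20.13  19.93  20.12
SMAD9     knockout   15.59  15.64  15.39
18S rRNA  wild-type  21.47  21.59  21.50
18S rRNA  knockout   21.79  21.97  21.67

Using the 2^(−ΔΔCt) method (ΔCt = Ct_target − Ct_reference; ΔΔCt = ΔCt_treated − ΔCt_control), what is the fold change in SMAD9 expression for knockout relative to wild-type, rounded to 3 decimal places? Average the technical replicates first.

Mean Ct: SMAD9 wild-type 20.060; SMAD9 knockout 15.540; 18S rRNA wild-type 21.520; 18S rRNA knockout 21.810
ΔCt(wild-type) = 20.060 − 21.520 = -1.460
ΔCt(knockout) = 15.540 − 21.810 = -6.270
ΔΔCt = -6.270 − (-1.460) = -4.810
Fold change = 2^(−(-4.810)) = 2^4.810 = 28.0514

28.051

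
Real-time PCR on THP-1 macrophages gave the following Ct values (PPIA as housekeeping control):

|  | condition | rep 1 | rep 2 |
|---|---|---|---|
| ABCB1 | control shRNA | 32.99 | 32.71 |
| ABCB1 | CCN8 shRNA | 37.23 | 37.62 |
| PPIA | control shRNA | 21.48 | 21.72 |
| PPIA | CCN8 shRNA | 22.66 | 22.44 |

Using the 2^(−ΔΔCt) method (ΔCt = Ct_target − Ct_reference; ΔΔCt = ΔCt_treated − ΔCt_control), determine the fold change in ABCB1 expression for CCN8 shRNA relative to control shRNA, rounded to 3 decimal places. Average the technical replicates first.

0.081

Mean Ct: ABCB1 control shRNA 32.850; ABCB1 CCN8 shRNA 37.425; PPIA control shRNA 21.600; PPIA CCN8 shRNA 22.550
ΔCt(control shRNA) = 32.850 − 21.600 = 11.250
ΔCt(CCN8 shRNA) = 37.425 − 22.550 = 14.875
ΔΔCt = 14.875 − 11.250 = 3.625
Fold change = 2^(−3.625) = 0.0811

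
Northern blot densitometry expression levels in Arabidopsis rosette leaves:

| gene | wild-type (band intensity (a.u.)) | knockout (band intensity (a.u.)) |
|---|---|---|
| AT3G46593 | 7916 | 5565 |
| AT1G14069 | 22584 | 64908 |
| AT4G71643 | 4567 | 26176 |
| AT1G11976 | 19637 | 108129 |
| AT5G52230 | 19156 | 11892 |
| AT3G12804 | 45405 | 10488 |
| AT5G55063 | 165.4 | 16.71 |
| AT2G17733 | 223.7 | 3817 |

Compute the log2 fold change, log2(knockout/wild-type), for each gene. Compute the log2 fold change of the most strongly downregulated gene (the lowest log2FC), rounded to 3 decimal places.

log2(5565/7916) = -0.508  (AT3G46593)
log2(64908/22584) = 1.523  (AT1G14069)
log2(26176/4567) = 2.519  (AT4G71643)
log2(108129/19637) = 2.461  (AT1G11976)
log2(11892/19156) = -0.688  (AT5G52230)
log2(10488/45405) = -2.114  (AT3G12804)
log2(16.71/165.4) = -3.307  (AT5G55063)
log2(3817/223.7) = 4.093  (AT2G17733)
AT5G55063 is most strongly downregulated.

-3.307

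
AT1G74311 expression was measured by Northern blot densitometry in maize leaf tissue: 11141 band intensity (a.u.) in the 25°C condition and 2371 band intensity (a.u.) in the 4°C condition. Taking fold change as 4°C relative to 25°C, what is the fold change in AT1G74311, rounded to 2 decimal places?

Fold change = 2371 / 11141 = 0.213
AT1G74311 is downregulated.

0.21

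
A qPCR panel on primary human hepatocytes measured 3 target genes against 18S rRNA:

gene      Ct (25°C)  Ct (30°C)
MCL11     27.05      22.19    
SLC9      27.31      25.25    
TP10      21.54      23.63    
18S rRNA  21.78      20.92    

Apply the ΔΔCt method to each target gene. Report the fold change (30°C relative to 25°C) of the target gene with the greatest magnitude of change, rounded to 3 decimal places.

MCL11: ΔΔCt = (22.19−20.92) − (27.05−21.78) = 1.27 − 5.27 = -4.00; fold change = 2^4.00 = 16.000
SLC9: ΔΔCt = (25.25−20.92) − (27.31−21.78) = 4.33 − 5.53 = -1.20; fold change = 2^1.20 = 2.297
TP10: ΔΔCt = (23.63−20.92) − (21.54−21.78) = 2.71 − (-0.24) = 2.95; fold change = 2^-2.95 = 0.129
MCL11 has the largest |ΔΔCt| = 4.00.

16.000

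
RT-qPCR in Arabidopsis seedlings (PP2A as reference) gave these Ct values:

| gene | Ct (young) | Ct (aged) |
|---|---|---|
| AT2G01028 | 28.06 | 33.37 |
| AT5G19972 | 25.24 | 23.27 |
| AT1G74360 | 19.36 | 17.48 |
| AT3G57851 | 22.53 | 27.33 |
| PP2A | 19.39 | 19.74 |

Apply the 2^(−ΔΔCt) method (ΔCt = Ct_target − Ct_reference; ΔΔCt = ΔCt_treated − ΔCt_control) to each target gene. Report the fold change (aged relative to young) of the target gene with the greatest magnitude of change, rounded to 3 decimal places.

0.032

AT2G01028: ΔΔCt = (33.37−19.74) − (28.06−19.39) = 13.63 − 8.67 = 4.96; fold change = 2^-4.96 = 0.032
AT5G19972: ΔΔCt = (23.27−19.74) − (25.24−19.39) = 3.53 − 5.85 = -2.32; fold change = 2^2.32 = 4.993
AT1G74360: ΔΔCt = (17.48−19.74) − (19.36−19.39) = -2.26 − (-0.03) = -2.23; fold change = 2^2.23 = 4.691
AT3G57851: ΔΔCt = (27.33−19.74) − (22.53−19.39) = 7.59 − 3.14 = 4.45; fold change = 2^-4.45 = 0.046
AT2G01028 has the largest |ΔΔCt| = 4.96.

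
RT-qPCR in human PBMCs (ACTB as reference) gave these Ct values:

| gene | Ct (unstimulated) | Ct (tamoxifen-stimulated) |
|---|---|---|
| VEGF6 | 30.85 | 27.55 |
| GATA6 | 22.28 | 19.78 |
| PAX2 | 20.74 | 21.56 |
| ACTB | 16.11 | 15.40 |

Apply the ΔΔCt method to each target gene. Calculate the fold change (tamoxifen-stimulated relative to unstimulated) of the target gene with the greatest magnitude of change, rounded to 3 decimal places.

VEGF6: ΔΔCt = (27.55−15.40) − (30.85−16.11) = 12.15 − 14.74 = -2.59; fold change = 2^2.59 = 6.021
GATA6: ΔΔCt = (19.78−15.40) − (22.28−16.11) = 4.38 − 6.17 = -1.79; fold change = 2^1.79 = 3.458
PAX2: ΔΔCt = (21.56−15.40) − (20.74−16.11) = 6.16 − 4.63 = 1.53; fold change = 2^-1.53 = 0.346
VEGF6 has the largest |ΔΔCt| = 2.59.

6.021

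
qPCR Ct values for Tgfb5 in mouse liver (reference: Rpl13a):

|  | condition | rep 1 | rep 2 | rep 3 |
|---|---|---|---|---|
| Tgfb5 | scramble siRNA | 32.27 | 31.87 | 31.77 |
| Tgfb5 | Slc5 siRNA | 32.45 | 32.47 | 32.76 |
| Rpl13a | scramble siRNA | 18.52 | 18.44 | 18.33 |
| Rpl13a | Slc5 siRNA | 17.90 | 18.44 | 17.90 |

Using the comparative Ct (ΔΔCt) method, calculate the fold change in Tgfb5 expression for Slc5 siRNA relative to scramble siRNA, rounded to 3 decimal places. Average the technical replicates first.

0.521

Mean Ct: Tgfb5 scramble siRNA 31.970; Tgfb5 Slc5 siRNA 32.560; Rpl13a scramble siRNA 18.430; Rpl13a Slc5 siRNA 18.080
ΔCt(scramble siRNA) = 31.970 − 18.430 = 13.540
ΔCt(Slc5 siRNA) = 32.560 − 18.080 = 14.480
ΔΔCt = 14.480 − 13.540 = 0.940
Fold change = 2^(−0.940) = 0.5212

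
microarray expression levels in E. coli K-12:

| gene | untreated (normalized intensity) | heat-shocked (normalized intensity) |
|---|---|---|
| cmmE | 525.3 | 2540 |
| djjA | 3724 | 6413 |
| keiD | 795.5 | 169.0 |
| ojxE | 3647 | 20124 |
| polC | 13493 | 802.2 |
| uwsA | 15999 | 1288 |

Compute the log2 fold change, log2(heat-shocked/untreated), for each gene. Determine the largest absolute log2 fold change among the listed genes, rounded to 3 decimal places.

log2(2540/525.3) = 2.274  (cmmE)
log2(6413/3724) = 0.784  (djjA)
log2(169.0/795.5) = -2.235  (keiD)
log2(20124/3647) = 2.464  (ojxE)
log2(802.2/13493) = -4.072  (polC)
log2(1288/15999) = -3.635  (uwsA)
The largest magnitude belongs to polC.

4.072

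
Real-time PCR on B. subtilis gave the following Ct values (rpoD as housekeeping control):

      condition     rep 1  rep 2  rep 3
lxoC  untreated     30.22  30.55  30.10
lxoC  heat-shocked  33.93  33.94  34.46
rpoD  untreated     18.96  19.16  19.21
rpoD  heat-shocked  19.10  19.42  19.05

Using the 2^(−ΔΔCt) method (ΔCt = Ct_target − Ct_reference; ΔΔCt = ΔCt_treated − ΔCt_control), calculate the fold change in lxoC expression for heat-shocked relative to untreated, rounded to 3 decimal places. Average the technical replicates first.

0.075

Mean Ct: lxoC untreated 30.290; lxoC heat-shocked 34.110; rpoD untreated 19.110; rpoD heat-shocked 19.190
ΔCt(untreated) = 30.290 − 19.110 = 11.180
ΔCt(heat-shocked) = 34.110 − 19.190 = 14.920
ΔΔCt = 14.920 − 11.180 = 3.740
Fold change = 2^(−3.740) = 0.0748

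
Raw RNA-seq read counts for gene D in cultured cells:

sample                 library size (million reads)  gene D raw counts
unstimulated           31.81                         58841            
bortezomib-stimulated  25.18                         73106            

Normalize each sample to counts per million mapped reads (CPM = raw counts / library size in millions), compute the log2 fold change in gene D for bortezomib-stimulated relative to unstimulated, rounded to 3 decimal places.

CPM(unstimulated) = 58841 / 31.81 = 1849.7642
CPM(bortezomib-stimulated) = 73106 / 25.18 = 2903.3360
Fold change = 2903.3360 / 1849.7642 = 1.56957
log2(1.56957) = 0.6504

0.650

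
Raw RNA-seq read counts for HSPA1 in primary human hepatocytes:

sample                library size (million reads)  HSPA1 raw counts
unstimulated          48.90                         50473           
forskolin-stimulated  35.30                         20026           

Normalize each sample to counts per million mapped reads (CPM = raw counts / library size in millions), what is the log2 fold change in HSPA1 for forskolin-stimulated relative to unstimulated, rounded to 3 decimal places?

CPM(unstimulated) = 50473 / 48.90 = 1032.1677
CPM(forskolin-stimulated) = 20026 / 35.30 = 567.3088
Fold change = 567.3088 / 1032.1677 = 0.54963
log2(0.54963) = -0.8635

-0.863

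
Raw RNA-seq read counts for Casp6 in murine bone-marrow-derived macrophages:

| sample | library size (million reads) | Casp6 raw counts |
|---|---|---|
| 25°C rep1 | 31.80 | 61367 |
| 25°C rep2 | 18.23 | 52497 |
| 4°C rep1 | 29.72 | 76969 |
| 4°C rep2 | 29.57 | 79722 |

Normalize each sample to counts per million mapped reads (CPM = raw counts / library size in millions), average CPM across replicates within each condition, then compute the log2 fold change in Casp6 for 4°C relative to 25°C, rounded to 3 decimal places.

CPM(25°C rep1) = 61367 / 31.80 = 1929.7799
CPM(25°C rep2) = 52497 / 18.23 = 2879.7038
CPM(4°C rep1) = 76969 / 29.72 = 2589.8048
CPM(4°C rep2) = 79722 / 29.57 = 2696.0433
mean CPM(25°C) = 2404.7418; mean CPM(4°C) = 2642.9241
Fold change = 2642.9241 / 2404.7418 = 1.09905
log2(1.09905) = 0.1363

0.136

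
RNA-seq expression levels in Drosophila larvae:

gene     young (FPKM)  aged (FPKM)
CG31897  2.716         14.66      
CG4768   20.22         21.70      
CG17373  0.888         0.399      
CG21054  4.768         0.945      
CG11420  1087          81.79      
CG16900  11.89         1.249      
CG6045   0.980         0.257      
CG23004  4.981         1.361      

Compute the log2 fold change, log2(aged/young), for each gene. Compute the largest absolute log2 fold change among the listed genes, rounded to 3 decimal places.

3.732

log2(14.66/2.716) = 2.432  (CG31897)
log2(21.70/20.22) = 0.102  (CG4768)
log2(0.399/0.888) = -1.154  (CG17373)
log2(0.945/4.768) = -2.335  (CG21054)
log2(81.79/1087) = -3.732  (CG11420)
log2(1.249/11.89) = -3.251  (CG16900)
log2(0.257/0.980) = -1.931  (CG6045)
log2(1.361/4.981) = -1.872  (CG23004)
The largest magnitude belongs to CG11420.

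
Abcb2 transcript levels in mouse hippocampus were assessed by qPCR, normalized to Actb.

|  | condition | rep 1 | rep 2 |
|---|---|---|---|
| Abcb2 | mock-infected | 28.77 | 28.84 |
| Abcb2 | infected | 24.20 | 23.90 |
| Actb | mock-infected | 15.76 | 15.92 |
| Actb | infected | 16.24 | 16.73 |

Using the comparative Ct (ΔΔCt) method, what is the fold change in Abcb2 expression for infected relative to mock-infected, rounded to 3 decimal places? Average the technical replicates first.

42.224

Mean Ct: Abcb2 mock-infected 28.805; Abcb2 infected 24.050; Actb mock-infected 15.840; Actb infected 16.485
ΔCt(mock-infected) = 28.805 − 15.840 = 12.965
ΔCt(infected) = 24.050 − 16.485 = 7.565
ΔΔCt = 7.565 − 12.965 = -5.400
Fold change = 2^(−(-5.400)) = 2^5.400 = 42.2243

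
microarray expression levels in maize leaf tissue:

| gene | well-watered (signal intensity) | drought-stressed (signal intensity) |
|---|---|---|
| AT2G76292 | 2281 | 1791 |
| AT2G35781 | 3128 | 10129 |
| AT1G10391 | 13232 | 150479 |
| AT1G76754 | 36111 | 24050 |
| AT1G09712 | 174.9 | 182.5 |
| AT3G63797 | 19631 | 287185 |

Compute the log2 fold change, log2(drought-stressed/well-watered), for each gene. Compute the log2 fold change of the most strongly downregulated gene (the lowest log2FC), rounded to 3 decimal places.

log2(1791/2281) = -0.349  (AT2G76292)
log2(10129/3128) = 1.695  (AT2G35781)
log2(150479/13232) = 3.507  (AT1G10391)
log2(24050/36111) = -0.586  (AT1G76754)
log2(182.5/174.9) = 0.061  (AT1G09712)
log2(287185/19631) = 3.871  (AT3G63797)
AT1G76754 is most strongly downregulated.

-0.586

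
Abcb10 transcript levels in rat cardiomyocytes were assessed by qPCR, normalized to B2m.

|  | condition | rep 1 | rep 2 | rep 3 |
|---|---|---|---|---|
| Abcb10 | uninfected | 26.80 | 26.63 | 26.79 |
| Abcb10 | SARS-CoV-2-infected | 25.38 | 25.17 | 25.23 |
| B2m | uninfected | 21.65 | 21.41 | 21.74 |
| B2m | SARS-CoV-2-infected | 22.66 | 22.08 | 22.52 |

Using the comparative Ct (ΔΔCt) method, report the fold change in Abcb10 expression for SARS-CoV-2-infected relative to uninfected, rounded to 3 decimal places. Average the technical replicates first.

4.925

Mean Ct: Abcb10 uninfected 26.740; Abcb10 SARS-CoV-2-infected 25.260; B2m uninfected 21.600; B2m SARS-CoV-2-infected 22.420
ΔCt(uninfected) = 26.740 − 21.600 = 5.140
ΔCt(SARS-CoV-2-infected) = 25.260 − 22.420 = 2.840
ΔΔCt = 2.840 − 5.140 = -2.300
Fold change = 2^(−(-2.300)) = 2^2.300 = 4.9246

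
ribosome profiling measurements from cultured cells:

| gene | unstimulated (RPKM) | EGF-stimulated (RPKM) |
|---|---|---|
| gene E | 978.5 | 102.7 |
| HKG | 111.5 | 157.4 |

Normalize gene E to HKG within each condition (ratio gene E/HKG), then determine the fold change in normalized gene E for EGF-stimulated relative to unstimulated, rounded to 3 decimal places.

0.074

gene E/HKG (unstimulated) = 978.5 / 111.5 = 8.7758
gene E/HKG (EGF-stimulated) = 102.7 / 157.4 = 0.65248
Fold change = 0.65248 / 8.7758 = 0.0743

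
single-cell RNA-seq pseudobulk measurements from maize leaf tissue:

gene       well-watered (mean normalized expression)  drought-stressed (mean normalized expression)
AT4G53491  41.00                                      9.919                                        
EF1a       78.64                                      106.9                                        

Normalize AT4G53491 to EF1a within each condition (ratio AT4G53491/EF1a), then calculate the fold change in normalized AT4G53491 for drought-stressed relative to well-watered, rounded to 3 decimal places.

AT4G53491/EF1a (well-watered) = 41.00 / 78.64 = 0.52136
AT4G53491/EF1a (drought-stressed) = 9.919 / 106.9 = 0.092788
Fold change = 0.092788 / 0.52136 = 0.1780

0.178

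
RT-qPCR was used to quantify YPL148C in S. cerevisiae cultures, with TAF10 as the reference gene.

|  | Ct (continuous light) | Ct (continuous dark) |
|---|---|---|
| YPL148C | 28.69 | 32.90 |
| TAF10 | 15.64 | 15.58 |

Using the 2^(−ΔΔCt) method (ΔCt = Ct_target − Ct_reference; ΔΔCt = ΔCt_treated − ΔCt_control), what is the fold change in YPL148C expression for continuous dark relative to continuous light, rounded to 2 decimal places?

0.05

ΔCt(continuous light) = 28.690 − 15.640 = 13.050
ΔCt(continuous dark) = 32.900 − 15.580 = 17.320
ΔΔCt = 17.320 − 13.050 = 4.270
Fold change = 2^(−4.270) = 0.052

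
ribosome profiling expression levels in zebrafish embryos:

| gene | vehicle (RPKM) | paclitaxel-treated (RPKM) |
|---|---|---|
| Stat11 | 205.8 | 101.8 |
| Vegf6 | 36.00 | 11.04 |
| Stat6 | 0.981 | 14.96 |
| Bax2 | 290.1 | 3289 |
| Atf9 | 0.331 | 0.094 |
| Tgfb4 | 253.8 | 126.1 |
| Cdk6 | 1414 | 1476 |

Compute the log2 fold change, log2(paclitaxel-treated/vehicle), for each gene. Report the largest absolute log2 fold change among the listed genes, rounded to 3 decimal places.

3.931

log2(101.8/205.8) = -1.016  (Stat11)
log2(11.04/36.00) = -1.705  (Vegf6)
log2(14.96/0.981) = 3.931  (Stat6)
log2(3289/290.1) = 3.503  (Bax2)
log2(0.094/0.331) = -1.816  (Atf9)
log2(126.1/253.8) = -1.009  (Tgfb4)
log2(1476/1414) = 0.062  (Cdk6)
The largest magnitude belongs to Stat6.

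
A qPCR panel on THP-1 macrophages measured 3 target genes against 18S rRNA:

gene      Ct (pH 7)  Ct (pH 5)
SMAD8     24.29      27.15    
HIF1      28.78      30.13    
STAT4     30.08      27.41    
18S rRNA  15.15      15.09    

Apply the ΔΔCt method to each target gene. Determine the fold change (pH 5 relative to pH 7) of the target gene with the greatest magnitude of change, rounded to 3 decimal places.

SMAD8: ΔΔCt = (27.15−15.09) − (24.29−15.15) = 12.06 − 9.14 = 2.92; fold change = 2^-2.92 = 0.132
HIF1: ΔΔCt = (30.13−15.09) − (28.78−15.15) = 15.04 − 13.63 = 1.41; fold change = 2^-1.41 = 0.376
STAT4: ΔΔCt = (27.41−15.09) − (30.08−15.15) = 12.32 − 14.93 = -2.61; fold change = 2^2.61 = 6.105
SMAD8 has the largest |ΔΔCt| = 2.92.

0.132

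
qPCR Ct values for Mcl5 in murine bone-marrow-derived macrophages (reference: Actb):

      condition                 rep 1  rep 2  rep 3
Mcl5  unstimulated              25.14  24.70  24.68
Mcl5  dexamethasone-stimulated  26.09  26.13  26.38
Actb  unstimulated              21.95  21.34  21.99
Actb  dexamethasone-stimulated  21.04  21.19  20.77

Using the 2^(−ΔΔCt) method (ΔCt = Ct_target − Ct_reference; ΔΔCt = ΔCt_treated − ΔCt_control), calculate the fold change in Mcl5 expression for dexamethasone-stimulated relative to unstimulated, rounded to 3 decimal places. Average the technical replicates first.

0.230

Mean Ct: Mcl5 unstimulated 24.840; Mcl5 dexamethasone-stimulated 26.200; Actb unstimulated 21.760; Actb dexamethasone-stimulated 21.000
ΔCt(unstimulated) = 24.840 − 21.760 = 3.080
ΔCt(dexamethasone-stimulated) = 26.200 − 21.000 = 5.200
ΔΔCt = 5.200 − 3.080 = 2.120
Fold change = 2^(−2.120) = 0.2300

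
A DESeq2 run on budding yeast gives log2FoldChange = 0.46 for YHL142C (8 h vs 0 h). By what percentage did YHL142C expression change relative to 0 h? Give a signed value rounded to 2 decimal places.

Fold change = 2^(0.46) = 1.3755
Percent change = (FC − 1) × 100% = (1.3755 − 1) × 100 = 37.55%

37.55%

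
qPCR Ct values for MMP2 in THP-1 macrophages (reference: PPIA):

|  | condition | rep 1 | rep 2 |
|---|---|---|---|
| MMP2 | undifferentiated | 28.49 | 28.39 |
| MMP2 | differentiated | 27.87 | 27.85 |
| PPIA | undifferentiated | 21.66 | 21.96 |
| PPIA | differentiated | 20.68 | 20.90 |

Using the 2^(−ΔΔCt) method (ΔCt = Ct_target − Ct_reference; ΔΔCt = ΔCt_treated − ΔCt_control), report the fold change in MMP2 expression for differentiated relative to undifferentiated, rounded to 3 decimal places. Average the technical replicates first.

Mean Ct: MMP2 undifferentiated 28.440; MMP2 differentiated 27.860; PPIA undifferentiated 21.810; PPIA differentiated 20.790
ΔCt(undifferentiated) = 28.440 − 21.810 = 6.630
ΔCt(differentiated) = 27.860 − 20.790 = 7.070
ΔΔCt = 7.070 − 6.630 = 0.440
Fold change = 2^(−0.440) = 0.7371

0.737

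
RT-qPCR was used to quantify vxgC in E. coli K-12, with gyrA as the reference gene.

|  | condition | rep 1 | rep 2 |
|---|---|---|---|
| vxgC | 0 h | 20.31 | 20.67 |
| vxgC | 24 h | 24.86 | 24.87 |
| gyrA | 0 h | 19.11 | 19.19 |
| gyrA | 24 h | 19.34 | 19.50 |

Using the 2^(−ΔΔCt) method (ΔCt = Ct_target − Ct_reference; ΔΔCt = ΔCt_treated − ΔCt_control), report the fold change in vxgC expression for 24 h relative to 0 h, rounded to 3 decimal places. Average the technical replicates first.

Mean Ct: vxgC 0 h 20.490; vxgC 24 h 24.865; gyrA 0 h 19.150; gyrA 24 h 19.420
ΔCt(0 h) = 20.490 − 19.150 = 1.340
ΔCt(24 h) = 24.865 − 19.420 = 5.445
ΔΔCt = 5.445 − 1.340 = 4.105
Fold change = 2^(−4.105) = 0.0581

0.058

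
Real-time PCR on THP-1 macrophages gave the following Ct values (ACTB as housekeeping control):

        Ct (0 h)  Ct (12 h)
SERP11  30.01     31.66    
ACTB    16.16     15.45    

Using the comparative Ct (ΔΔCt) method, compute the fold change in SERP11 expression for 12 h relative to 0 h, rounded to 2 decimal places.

ΔCt(0 h) = 30.010 − 16.160 = 13.850
ΔCt(12 h) = 31.660 − 15.450 = 16.210
ΔΔCt = 16.210 − 13.850 = 2.360
Fold change = 2^(−2.360) = 0.195

0.19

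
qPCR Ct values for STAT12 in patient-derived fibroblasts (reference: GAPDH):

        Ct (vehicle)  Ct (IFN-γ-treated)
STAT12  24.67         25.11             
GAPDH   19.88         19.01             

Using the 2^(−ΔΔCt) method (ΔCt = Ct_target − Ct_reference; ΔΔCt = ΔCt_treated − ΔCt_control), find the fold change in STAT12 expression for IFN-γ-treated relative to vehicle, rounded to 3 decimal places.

0.403

ΔCt(vehicle) = 24.670 − 19.880 = 4.790
ΔCt(IFN-γ-treated) = 25.110 − 19.010 = 6.100
ΔΔCt = 6.100 − 4.790 = 1.310
Fold change = 2^(−1.310) = 0.4033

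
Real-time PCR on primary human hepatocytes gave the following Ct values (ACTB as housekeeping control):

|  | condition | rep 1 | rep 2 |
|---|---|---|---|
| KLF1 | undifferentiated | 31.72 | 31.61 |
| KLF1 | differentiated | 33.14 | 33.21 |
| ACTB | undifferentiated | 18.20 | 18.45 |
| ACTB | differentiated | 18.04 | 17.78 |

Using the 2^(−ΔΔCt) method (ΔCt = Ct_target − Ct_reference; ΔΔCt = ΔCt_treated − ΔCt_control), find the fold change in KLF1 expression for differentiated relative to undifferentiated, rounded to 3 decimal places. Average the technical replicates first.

0.263

Mean Ct: KLF1 undifferentiated 31.665; KLF1 differentiated 33.175; ACTB undifferentiated 18.325; ACTB differentiated 17.910
ΔCt(undifferentiated) = 31.665 − 18.325 = 13.340
ΔCt(differentiated) = 33.175 − 17.910 = 15.265
ΔΔCt = 15.265 − 13.340 = 1.925
Fold change = 2^(−1.925) = 0.2633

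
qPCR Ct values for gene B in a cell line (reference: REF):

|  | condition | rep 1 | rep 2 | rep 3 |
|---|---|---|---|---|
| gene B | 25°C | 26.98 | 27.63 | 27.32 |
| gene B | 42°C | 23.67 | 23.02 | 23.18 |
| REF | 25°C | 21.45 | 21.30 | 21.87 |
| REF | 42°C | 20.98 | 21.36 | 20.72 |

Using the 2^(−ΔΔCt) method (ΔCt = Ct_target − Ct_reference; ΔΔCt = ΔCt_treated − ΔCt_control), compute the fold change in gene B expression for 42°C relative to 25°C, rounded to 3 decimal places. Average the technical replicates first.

Mean Ct: gene B 25°C 27.310; gene B 42°C 23.290; REF 25°C 21.540; REF 42°C 21.020
ΔCt(25°C) = 27.310 − 21.540 = 5.770
ΔCt(42°C) = 23.290 − 21.020 = 2.270
ΔΔCt = 2.270 − 5.770 = -3.500
Fold change = 2^(−(-3.500)) = 2^3.500 = 11.3137

11.314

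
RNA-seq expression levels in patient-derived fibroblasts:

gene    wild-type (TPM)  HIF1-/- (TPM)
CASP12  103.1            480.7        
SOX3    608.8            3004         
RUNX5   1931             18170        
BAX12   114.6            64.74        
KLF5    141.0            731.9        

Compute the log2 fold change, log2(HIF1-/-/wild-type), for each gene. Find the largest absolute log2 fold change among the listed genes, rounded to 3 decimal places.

log2(480.7/103.1) = 2.221  (CASP12)
log2(3004/608.8) = 2.303  (SOX3)
log2(18170/1931) = 3.234  (RUNX5)
log2(64.74/114.6) = -0.824  (BAX12)
log2(731.9/141.0) = 2.376  (KLF5)
The largest magnitude belongs to RUNX5.

3.234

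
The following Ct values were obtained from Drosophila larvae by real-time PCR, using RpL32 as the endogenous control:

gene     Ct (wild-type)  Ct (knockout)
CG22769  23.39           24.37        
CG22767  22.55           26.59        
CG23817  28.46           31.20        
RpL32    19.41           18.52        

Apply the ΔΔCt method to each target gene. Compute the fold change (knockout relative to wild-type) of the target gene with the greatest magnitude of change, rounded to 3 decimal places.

0.033

CG22769: ΔΔCt = (24.37−18.52) − (23.39−19.41) = 5.85 − 3.98 = 1.87; fold change = 2^-1.87 = 0.274
CG22767: ΔΔCt = (26.59−18.52) − (22.55−19.41) = 8.07 − 3.14 = 4.93; fold change = 2^-4.93 = 0.033
CG23817: ΔΔCt = (31.20−18.52) − (28.46−19.41) = 12.68 − 9.05 = 3.63; fold change = 2^-3.63 = 0.081
CG22767 has the largest |ΔΔCt| = 4.93.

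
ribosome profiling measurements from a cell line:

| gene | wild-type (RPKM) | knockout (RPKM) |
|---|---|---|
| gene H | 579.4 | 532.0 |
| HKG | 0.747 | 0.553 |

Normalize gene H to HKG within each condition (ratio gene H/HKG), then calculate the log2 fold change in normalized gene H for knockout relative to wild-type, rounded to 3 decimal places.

gene H/HKG (wild-type) = 579.4 / 0.747 = 775.64
gene H/HKG (knockout) = 532.0 / 0.553 = 962.03
Fold change = 962.03 / 775.64 = 1.2403
log2(1.2403) = 0.3107

0.311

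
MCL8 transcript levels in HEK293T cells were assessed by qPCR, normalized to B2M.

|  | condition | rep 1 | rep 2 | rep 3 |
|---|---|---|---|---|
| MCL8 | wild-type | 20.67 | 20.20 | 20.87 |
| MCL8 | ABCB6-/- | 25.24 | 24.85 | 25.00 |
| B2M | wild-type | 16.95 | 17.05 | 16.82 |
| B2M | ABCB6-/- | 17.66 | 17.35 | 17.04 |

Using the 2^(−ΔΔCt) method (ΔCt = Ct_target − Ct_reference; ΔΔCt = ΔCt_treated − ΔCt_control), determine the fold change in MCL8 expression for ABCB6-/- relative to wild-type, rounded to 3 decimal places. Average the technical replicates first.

Mean Ct: MCL8 wild-type 20.580; MCL8 ABCB6-/- 25.030; B2M wild-type 16.940; B2M ABCB6-/- 17.350
ΔCt(wild-type) = 20.580 − 16.940 = 3.640
ΔCt(ABCB6-/-) = 25.030 − 17.350 = 7.680
ΔΔCt = 7.680 − 3.640 = 4.040
Fold change = 2^(−4.040) = 0.0608

0.061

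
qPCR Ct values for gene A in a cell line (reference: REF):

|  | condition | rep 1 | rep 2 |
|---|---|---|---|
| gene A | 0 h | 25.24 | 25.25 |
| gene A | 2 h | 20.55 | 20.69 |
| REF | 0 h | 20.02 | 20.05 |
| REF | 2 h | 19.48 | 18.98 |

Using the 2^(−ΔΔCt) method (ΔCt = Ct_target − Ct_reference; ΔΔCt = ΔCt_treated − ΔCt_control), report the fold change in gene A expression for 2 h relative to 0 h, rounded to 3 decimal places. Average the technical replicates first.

Mean Ct: gene A 0 h 25.245; gene A 2 h 20.620; REF 0 h 20.035; REF 2 h 19.230
ΔCt(0 h) = 25.245 − 20.035 = 5.210
ΔCt(2 h) = 20.620 − 19.230 = 1.390
ΔΔCt = 1.390 − 5.210 = -3.820
Fold change = 2^(−(-3.820)) = 2^3.820 = 14.1232

14.123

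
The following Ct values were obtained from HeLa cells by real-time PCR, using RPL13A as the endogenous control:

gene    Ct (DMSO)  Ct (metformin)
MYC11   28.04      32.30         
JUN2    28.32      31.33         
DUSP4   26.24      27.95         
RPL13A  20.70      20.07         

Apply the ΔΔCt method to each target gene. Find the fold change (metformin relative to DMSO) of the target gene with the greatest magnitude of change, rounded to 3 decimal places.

MYC11: ΔΔCt = (32.30−20.07) − (28.04−20.70) = 12.23 − 7.34 = 4.89; fold change = 2^-4.89 = 0.034
JUN2: ΔΔCt = (31.33−20.07) − (28.32−20.70) = 11.26 − 7.62 = 3.64; fold change = 2^-3.64 = 0.080
DUSP4: ΔΔCt = (27.95−20.07) − (26.24−20.70) = 7.88 − 5.54 = 2.34; fold change = 2^-2.34 = 0.198
MYC11 has the largest |ΔΔCt| = 4.89.

0.034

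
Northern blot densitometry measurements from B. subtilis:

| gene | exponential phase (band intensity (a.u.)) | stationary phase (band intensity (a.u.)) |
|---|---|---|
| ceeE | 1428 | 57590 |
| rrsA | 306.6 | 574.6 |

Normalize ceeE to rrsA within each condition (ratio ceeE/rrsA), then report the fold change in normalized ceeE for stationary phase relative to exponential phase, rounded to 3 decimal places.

ceeE/rrsA (exponential phase) = 1428 / 306.6 = 4.6575
ceeE/rrsA (stationary phase) = 57590 / 574.6 = 100.23
Fold change = 100.23 / 4.6575 = 21.5192

21.519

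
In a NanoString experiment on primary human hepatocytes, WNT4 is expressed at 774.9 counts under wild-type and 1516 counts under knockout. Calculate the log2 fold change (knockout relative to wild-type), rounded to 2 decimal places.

Fold change = 1516 / 774.9 = 1.9564
log2(1.9564) = 0.968

0.97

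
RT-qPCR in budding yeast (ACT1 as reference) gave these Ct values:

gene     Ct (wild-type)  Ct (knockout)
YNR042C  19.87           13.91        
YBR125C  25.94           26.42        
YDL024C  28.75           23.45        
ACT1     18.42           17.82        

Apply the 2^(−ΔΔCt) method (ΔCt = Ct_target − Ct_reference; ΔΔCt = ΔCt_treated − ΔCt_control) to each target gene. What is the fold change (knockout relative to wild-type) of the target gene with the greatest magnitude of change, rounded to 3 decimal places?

41.070

YNR042C: ΔΔCt = (13.91−17.82) − (19.87−18.42) = -3.91 − 1.45 = -5.36; fold change = 2^5.36 = 41.070
YBR125C: ΔΔCt = (26.42−17.82) − (25.94−18.42) = 8.60 − 7.52 = 1.08; fold change = 2^-1.08 = 0.473
YDL024C: ΔΔCt = (23.45−17.82) − (28.75−18.42) = 5.63 − 10.33 = -4.70; fold change = 2^4.70 = 25.992
YNR042C has the largest |ΔΔCt| = 5.36.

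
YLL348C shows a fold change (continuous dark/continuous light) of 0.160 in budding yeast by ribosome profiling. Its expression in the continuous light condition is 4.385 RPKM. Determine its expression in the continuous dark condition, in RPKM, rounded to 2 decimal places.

continuous dark expression = 4.385 × 0.160 = 0.70

0.70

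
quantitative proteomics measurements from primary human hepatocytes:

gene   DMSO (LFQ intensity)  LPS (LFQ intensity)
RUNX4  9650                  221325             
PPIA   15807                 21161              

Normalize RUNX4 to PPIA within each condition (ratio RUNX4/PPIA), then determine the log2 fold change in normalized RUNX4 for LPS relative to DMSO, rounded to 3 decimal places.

RUNX4/PPIA (DMSO) = 9650 / 15807 = 0.61049
RUNX4/PPIA (LPS) = 221325 / 21161 = 10.459
Fold change = 10.459 / 0.61049 = 17.1323
log2(17.1323) = 4.0986

4.099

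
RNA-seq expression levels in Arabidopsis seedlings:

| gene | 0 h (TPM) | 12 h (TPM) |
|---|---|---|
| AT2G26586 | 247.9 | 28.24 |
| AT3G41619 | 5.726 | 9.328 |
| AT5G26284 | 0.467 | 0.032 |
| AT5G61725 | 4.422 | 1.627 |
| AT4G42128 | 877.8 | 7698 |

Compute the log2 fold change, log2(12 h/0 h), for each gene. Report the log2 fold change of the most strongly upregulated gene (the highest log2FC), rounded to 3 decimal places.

log2(28.24/247.9) = -3.134  (AT2G26586)
log2(9.328/5.726) = 0.704  (AT3G41619)
log2(0.032/0.467) = -3.867  (AT5G26284)
log2(1.627/4.422) = -1.442  (AT5G61725)
log2(7698/877.8) = 3.133  (AT4G42128)
AT4G42128 is most strongly upregulated.

3.133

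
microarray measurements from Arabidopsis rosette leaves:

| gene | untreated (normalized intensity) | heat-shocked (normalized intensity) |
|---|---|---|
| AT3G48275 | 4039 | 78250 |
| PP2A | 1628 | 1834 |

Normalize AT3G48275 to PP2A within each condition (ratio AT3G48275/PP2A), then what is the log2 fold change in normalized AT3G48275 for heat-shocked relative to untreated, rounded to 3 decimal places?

4.104

AT3G48275/PP2A (untreated) = 4039 / 1628 = 2.481
AT3G48275/PP2A (heat-shocked) = 78250 / 1834 = 42.666
Fold change = 42.666 / 2.481 = 17.1975
log2(17.1975) = 4.1041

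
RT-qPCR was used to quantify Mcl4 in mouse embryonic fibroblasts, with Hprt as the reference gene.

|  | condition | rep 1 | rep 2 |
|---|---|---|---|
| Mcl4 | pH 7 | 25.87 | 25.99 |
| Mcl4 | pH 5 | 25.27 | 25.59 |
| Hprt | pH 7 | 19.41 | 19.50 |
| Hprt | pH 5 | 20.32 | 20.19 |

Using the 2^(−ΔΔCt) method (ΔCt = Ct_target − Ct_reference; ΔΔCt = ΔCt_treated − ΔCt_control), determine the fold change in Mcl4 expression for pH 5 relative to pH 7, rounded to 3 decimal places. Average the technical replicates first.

2.462

Mean Ct: Mcl4 pH 7 25.930; Mcl4 pH 5 25.430; Hprt pH 7 19.455; Hprt pH 5 20.255
ΔCt(pH 7) = 25.930 − 19.455 = 6.475
ΔCt(pH 5) = 25.430 − 20.255 = 5.175
ΔΔCt = 5.175 − 6.475 = -1.300
Fold change = 2^(−(-1.300)) = 2^1.300 = 2.4623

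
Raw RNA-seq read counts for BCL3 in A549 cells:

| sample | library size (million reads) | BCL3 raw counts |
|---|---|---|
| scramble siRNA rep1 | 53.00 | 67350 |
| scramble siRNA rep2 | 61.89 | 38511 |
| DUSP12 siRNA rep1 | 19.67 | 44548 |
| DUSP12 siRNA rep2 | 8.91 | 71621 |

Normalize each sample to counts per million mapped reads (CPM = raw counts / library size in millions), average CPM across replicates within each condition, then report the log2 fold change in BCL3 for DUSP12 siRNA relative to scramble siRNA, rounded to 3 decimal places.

CPM(scramble siRNA rep1) = 67350 / 53.00 = 1270.7547
CPM(scramble siRNA rep2) = 38511 / 61.89 = 622.2492
CPM(DUSP12 siRNA rep1) = 44548 / 19.67 = 2264.7687
CPM(DUSP12 siRNA rep2) = 71621 / 8.91 = 8038.2716
mean CPM(scramble siRNA) = 946.5019; mean CPM(DUSP12 siRNA) = 5151.5201
Fold change = 5151.5201 / 946.5019 = 5.44269
log2(5.44269) = 2.4443

2.444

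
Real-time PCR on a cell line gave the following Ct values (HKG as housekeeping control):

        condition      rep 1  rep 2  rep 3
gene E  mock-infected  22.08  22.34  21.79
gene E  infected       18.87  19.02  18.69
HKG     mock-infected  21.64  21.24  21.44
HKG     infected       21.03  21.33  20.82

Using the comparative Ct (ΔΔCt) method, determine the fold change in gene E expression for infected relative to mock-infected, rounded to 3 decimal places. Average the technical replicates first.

Mean Ct: gene E mock-infected 22.070; gene E infected 18.860; HKG mock-infected 21.440; HKG infected 21.060
ΔCt(mock-infected) = 22.070 − 21.440 = 0.630
ΔCt(infected) = 18.860 − 21.060 = -2.200
ΔΔCt = -2.200 − 0.630 = -2.830
Fold change = 2^(−(-2.830)) = 2^2.830 = 7.1107

7.111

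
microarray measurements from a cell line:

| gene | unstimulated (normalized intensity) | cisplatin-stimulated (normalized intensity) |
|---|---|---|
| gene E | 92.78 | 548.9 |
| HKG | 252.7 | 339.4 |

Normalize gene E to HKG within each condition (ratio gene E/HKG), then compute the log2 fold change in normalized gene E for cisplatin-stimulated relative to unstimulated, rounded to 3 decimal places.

2.139

gene E/HKG (unstimulated) = 92.78 / 252.7 = 0.36715
gene E/HKG (cisplatin-stimulated) = 548.9 / 339.4 = 1.6173
Fold change = 1.6173 / 0.36715 = 4.4049
log2(4.4049) = 2.1391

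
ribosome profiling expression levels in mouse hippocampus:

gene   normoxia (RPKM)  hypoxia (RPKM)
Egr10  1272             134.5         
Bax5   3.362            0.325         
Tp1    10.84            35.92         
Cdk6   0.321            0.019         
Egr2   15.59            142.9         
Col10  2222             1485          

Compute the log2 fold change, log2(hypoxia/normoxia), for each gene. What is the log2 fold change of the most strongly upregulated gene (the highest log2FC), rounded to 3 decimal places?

3.196

log2(134.5/1272) = -3.241  (Egr10)
log2(0.325/3.362) = -3.371  (Bax5)
log2(35.92/10.84) = 1.728  (Tp1)
log2(0.019/0.321) = -4.079  (Cdk6)
log2(142.9/15.59) = 3.196  (Egr2)
log2(1485/2222) = -0.581  (Col10)
Egr2 is most strongly upregulated.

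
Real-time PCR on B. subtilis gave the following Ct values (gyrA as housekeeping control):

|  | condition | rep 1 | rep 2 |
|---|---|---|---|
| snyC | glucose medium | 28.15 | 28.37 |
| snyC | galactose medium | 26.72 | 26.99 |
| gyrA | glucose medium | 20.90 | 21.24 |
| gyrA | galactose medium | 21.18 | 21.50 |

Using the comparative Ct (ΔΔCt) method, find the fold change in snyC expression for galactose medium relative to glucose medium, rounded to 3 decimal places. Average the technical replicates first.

3.193

Mean Ct: snyC glucose medium 28.260; snyC galactose medium 26.855; gyrA glucose medium 21.070; gyrA galactose medium 21.340
ΔCt(glucose medium) = 28.260 − 21.070 = 7.190
ΔCt(galactose medium) = 26.855 − 21.340 = 5.515
ΔΔCt = 5.515 − 7.190 = -1.675
Fold change = 2^(−(-1.675)) = 2^1.675 = 3.1932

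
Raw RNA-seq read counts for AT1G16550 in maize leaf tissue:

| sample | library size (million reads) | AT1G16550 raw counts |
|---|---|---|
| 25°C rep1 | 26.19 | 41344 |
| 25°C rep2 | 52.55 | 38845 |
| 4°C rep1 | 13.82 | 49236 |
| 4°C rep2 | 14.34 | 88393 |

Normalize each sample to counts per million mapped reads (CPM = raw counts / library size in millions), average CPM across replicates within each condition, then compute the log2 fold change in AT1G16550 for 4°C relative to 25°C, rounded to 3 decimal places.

CPM(25°C rep1) = 41344 / 26.19 = 1578.6178
CPM(25°C rep2) = 38845 / 52.55 = 739.2008
CPM(4°C rep1) = 49236 / 13.82 = 3562.6628
CPM(4°C rep2) = 88393 / 14.34 = 6164.0865
mean CPM(25°C) = 1158.9093; mean CPM(4°C) = 4863.3746
Fold change = 4863.3746 / 1158.9093 = 4.19651
log2(4.19651) = 2.0692

2.069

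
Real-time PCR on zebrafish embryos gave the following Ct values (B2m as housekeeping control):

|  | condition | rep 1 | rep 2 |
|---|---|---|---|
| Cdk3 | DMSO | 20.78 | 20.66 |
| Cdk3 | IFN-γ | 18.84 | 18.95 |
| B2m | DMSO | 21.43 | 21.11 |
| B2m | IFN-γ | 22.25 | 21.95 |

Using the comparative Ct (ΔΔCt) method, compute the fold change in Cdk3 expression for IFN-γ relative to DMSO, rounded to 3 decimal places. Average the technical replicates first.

6.298

Mean Ct: Cdk3 DMSO 20.720; Cdk3 IFN-γ 18.895; B2m DMSO 21.270; B2m IFN-γ 22.100
ΔCt(DMSO) = 20.720 − 21.270 = -0.550
ΔCt(IFN-γ) = 18.895 − 22.100 = -3.205
ΔΔCt = -3.205 − (-0.550) = -2.655
Fold change = 2^(−(-2.655)) = 2^2.655 = 6.2985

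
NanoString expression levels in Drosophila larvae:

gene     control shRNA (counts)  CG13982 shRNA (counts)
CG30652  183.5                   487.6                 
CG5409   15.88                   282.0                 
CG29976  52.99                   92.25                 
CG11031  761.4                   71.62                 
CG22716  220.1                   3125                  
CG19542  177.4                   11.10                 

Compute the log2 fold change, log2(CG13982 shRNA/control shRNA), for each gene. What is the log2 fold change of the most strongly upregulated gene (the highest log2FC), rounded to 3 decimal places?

log2(487.6/183.5) = 1.410  (CG30652)
log2(282.0/15.88) = 4.150  (CG5409)
log2(92.25/52.99) = 0.800  (CG29976)
log2(71.62/761.4) = -3.410  (CG11031)
log2(3125/220.1) = 3.828  (CG22716)
log2(11.10/177.4) = -3.998  (CG19542)
CG5409 is most strongly upregulated.

4.150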